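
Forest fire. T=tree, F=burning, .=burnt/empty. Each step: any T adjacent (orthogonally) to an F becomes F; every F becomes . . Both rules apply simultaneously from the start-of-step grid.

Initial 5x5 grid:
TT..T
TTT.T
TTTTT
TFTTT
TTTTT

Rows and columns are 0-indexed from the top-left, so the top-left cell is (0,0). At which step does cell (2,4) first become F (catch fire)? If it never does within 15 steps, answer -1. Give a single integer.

Step 1: cell (2,4)='T' (+4 fires, +1 burnt)
Step 2: cell (2,4)='T' (+6 fires, +4 burnt)
Step 3: cell (2,4)='T' (+6 fires, +6 burnt)
Step 4: cell (2,4)='F' (+3 fires, +6 burnt)
  -> target ignites at step 4
Step 5: cell (2,4)='.' (+1 fires, +3 burnt)
Step 6: cell (2,4)='.' (+1 fires, +1 burnt)
Step 7: cell (2,4)='.' (+0 fires, +1 burnt)
  fire out at step 7

4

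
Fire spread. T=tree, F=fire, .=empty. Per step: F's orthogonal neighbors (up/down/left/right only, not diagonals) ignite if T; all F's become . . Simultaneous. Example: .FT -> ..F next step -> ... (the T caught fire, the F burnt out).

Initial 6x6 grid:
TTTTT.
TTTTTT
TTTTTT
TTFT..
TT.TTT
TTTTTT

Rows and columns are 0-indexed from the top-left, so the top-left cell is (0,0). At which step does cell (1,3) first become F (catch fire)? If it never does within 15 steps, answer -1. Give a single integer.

Step 1: cell (1,3)='T' (+3 fires, +1 burnt)
Step 2: cell (1,3)='T' (+6 fires, +3 burnt)
Step 3: cell (1,3)='F' (+9 fires, +6 burnt)
  -> target ignites at step 3
Step 4: cell (1,3)='.' (+9 fires, +9 burnt)
Step 5: cell (1,3)='.' (+4 fires, +9 burnt)
Step 6: cell (1,3)='.' (+0 fires, +4 burnt)
  fire out at step 6

3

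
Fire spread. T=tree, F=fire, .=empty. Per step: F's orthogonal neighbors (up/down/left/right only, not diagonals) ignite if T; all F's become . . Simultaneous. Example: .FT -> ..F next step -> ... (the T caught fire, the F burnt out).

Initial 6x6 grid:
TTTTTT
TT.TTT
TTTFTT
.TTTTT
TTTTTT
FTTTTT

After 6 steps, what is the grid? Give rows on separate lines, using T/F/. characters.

Step 1: 6 trees catch fire, 2 burn out
  TTTTTT
  TT.FTT
  TTF.FT
  .TTFTT
  FTTTTT
  .FTTTT
Step 2: 9 trees catch fire, 6 burn out
  TTTFTT
  TT..FT
  TF...F
  .TF.FT
  .FTFTT
  ..FTTT
Step 3: 10 trees catch fire, 9 burn out
  TTF.FT
  TF...F
  F.....
  .F...F
  ..F.FT
  ...FTT
Step 4: 5 trees catch fire, 10 burn out
  TF...F
  F.....
  ......
  ......
  .....F
  ....FT
Step 5: 2 trees catch fire, 5 burn out
  F.....
  ......
  ......
  ......
  ......
  .....F
Step 6: 0 trees catch fire, 2 burn out
  ......
  ......
  ......
  ......
  ......
  ......

......
......
......
......
......
......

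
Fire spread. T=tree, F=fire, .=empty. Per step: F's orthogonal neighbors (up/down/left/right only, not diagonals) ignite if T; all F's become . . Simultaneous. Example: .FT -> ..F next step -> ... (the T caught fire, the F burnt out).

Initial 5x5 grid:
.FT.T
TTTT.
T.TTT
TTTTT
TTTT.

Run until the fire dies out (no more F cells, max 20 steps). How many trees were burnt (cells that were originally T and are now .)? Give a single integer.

Step 1: +2 fires, +1 burnt (F count now 2)
Step 2: +2 fires, +2 burnt (F count now 2)
Step 3: +3 fires, +2 burnt (F count now 3)
Step 4: +3 fires, +3 burnt (F count now 3)
Step 5: +5 fires, +3 burnt (F count now 5)
Step 6: +3 fires, +5 burnt (F count now 3)
Step 7: +0 fires, +3 burnt (F count now 0)
Fire out after step 7
Initially T: 19, now '.': 24
Total burnt (originally-T cells now '.'): 18

Answer: 18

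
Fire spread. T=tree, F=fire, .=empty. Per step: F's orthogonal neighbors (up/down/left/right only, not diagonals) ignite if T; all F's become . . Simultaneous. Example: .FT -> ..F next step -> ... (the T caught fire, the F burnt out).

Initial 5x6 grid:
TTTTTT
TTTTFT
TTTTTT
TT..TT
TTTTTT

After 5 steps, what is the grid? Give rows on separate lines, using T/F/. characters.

Step 1: 4 trees catch fire, 1 burn out
  TTTTFT
  TTTF.F
  TTTTFT
  TT..TT
  TTTTTT
Step 2: 6 trees catch fire, 4 burn out
  TTTF.F
  TTF...
  TTTF.F
  TT..FT
  TTTTTT
Step 3: 5 trees catch fire, 6 burn out
  TTF...
  TF....
  TTF...
  TT...F
  TTTTFT
Step 4: 5 trees catch fire, 5 burn out
  TF....
  F.....
  TF....
  TT....
  TTTF.F
Step 5: 4 trees catch fire, 5 burn out
  F.....
  ......
  F.....
  TF....
  TTF...

F.....
......
F.....
TF....
TTF...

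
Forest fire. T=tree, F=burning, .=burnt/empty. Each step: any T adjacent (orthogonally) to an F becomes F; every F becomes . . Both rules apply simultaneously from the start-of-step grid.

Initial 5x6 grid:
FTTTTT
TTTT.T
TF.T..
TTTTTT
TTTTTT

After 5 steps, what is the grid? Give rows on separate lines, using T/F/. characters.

Step 1: 5 trees catch fire, 2 burn out
  .FTTTT
  FFTT.T
  F..T..
  TFTTTT
  TTTTTT
Step 2: 5 trees catch fire, 5 burn out
  ..FTTT
  ..FT.T
  ...T..
  F.FTTT
  TFTTTT
Step 3: 5 trees catch fire, 5 burn out
  ...FTT
  ...F.T
  ...T..
  ...FTT
  F.FTTT
Step 4: 4 trees catch fire, 5 burn out
  ....FT
  .....T
  ...F..
  ....FT
  ...FTT
Step 5: 3 trees catch fire, 4 burn out
  .....F
  .....T
  ......
  .....F
  ....FT

.....F
.....T
......
.....F
....FT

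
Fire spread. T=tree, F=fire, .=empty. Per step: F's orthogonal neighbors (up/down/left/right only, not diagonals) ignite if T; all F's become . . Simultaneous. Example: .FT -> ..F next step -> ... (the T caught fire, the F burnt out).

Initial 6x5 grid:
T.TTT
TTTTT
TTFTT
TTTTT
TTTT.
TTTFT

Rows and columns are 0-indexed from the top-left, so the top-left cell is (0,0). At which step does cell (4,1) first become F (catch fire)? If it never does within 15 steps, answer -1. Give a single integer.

Step 1: cell (4,1)='T' (+7 fires, +2 burnt)
Step 2: cell (4,1)='T' (+9 fires, +7 burnt)
Step 3: cell (4,1)='F' (+7 fires, +9 burnt)
  -> target ignites at step 3
Step 4: cell (4,1)='.' (+3 fires, +7 burnt)
Step 5: cell (4,1)='.' (+0 fires, +3 burnt)
  fire out at step 5

3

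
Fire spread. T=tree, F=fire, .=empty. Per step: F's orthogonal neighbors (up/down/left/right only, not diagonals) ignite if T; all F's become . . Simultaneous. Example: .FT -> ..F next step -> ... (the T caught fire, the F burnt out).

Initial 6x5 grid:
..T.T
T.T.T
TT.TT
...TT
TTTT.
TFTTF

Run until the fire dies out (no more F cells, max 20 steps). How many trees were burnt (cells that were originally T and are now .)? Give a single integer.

Step 1: +4 fires, +2 burnt (F count now 4)
Step 2: +3 fires, +4 burnt (F count now 3)
Step 3: +1 fires, +3 burnt (F count now 1)
Step 4: +2 fires, +1 burnt (F count now 2)
Step 5: +1 fires, +2 burnt (F count now 1)
Step 6: +1 fires, +1 burnt (F count now 1)
Step 7: +1 fires, +1 burnt (F count now 1)
Step 8: +0 fires, +1 burnt (F count now 0)
Fire out after step 8
Initially T: 18, now '.': 25
Total burnt (originally-T cells now '.'): 13

Answer: 13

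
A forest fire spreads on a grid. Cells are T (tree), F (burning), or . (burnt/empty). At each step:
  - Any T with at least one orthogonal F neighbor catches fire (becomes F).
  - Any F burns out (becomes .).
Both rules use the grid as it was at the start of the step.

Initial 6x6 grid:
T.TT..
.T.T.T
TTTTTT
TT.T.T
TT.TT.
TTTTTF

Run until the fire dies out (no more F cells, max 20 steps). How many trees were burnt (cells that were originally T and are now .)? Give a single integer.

Answer: 24

Derivation:
Step 1: +1 fires, +1 burnt (F count now 1)
Step 2: +2 fires, +1 burnt (F count now 2)
Step 3: +2 fires, +2 burnt (F count now 2)
Step 4: +2 fires, +2 burnt (F count now 2)
Step 5: +3 fires, +2 burnt (F count now 3)
Step 6: +5 fires, +3 burnt (F count now 5)
Step 7: +4 fires, +5 burnt (F count now 4)
Step 8: +5 fires, +4 burnt (F count now 5)
Step 9: +0 fires, +5 burnt (F count now 0)
Fire out after step 9
Initially T: 25, now '.': 35
Total burnt (originally-T cells now '.'): 24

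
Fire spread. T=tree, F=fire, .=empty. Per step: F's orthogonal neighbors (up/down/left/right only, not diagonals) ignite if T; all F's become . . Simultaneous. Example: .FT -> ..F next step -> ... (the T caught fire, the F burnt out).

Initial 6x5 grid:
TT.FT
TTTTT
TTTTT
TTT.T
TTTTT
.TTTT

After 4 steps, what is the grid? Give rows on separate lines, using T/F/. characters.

Step 1: 2 trees catch fire, 1 burn out
  TT..F
  TTTFT
  TTTTT
  TTT.T
  TTTTT
  .TTTT
Step 2: 3 trees catch fire, 2 burn out
  TT...
  TTF.F
  TTTFT
  TTT.T
  TTTTT
  .TTTT
Step 3: 3 trees catch fire, 3 burn out
  TT...
  TF...
  TTF.F
  TTT.T
  TTTTT
  .TTTT
Step 4: 5 trees catch fire, 3 burn out
  TF...
  F....
  TF...
  TTF.F
  TTTTT
  .TTTT

TF...
F....
TF...
TTF.F
TTTTT
.TTTT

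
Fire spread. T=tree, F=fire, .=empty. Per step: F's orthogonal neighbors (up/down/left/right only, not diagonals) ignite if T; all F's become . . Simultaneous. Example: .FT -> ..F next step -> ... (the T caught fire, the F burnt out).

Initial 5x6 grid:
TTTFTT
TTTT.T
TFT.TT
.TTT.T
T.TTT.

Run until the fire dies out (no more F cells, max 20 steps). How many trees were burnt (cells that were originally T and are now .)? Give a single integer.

Step 1: +7 fires, +2 burnt (F count now 7)
Step 2: +5 fires, +7 burnt (F count now 5)
Step 3: +4 fires, +5 burnt (F count now 4)
Step 4: +2 fires, +4 burnt (F count now 2)
Step 5: +3 fires, +2 burnt (F count now 3)
Step 6: +0 fires, +3 burnt (F count now 0)
Fire out after step 6
Initially T: 22, now '.': 29
Total burnt (originally-T cells now '.'): 21

Answer: 21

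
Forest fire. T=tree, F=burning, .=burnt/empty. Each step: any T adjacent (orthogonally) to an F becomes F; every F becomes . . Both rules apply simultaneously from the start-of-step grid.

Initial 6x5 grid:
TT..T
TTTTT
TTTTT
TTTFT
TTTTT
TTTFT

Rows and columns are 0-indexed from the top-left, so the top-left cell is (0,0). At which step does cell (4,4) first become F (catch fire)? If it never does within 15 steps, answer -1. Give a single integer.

Step 1: cell (4,4)='T' (+6 fires, +2 burnt)
Step 2: cell (4,4)='F' (+7 fires, +6 burnt)
  -> target ignites at step 2
Step 3: cell (4,4)='.' (+6 fires, +7 burnt)
Step 4: cell (4,4)='.' (+4 fires, +6 burnt)
Step 5: cell (4,4)='.' (+2 fires, +4 burnt)
Step 6: cell (4,4)='.' (+1 fires, +2 burnt)
Step 7: cell (4,4)='.' (+0 fires, +1 burnt)
  fire out at step 7

2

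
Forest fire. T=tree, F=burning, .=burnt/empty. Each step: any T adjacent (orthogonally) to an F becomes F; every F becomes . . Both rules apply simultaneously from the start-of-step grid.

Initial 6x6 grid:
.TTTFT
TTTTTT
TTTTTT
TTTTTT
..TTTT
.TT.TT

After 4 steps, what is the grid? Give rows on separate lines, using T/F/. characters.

Step 1: 3 trees catch fire, 1 burn out
  .TTF.F
  TTTTFT
  TTTTTT
  TTTTTT
  ..TTTT
  .TT.TT
Step 2: 4 trees catch fire, 3 burn out
  .TF...
  TTTF.F
  TTTTFT
  TTTTTT
  ..TTTT
  .TT.TT
Step 3: 5 trees catch fire, 4 burn out
  .F....
  TTF...
  TTTF.F
  TTTTFT
  ..TTTT
  .TT.TT
Step 4: 5 trees catch fire, 5 burn out
  ......
  TF....
  TTF...
  TTTF.F
  ..TTFT
  .TT.TT

......
TF....
TTF...
TTTF.F
..TTFT
.TT.TT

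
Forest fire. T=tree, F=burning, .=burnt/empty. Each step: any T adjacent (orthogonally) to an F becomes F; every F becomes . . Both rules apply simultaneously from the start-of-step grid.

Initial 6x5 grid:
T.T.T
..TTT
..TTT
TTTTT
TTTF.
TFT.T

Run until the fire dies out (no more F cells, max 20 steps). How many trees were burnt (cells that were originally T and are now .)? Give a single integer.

Step 1: +5 fires, +2 burnt (F count now 5)
Step 2: +5 fires, +5 burnt (F count now 5)
Step 3: +4 fires, +5 burnt (F count now 4)
Step 4: +2 fires, +4 burnt (F count now 2)
Step 5: +2 fires, +2 burnt (F count now 2)
Step 6: +0 fires, +2 burnt (F count now 0)
Fire out after step 6
Initially T: 20, now '.': 28
Total burnt (originally-T cells now '.'): 18

Answer: 18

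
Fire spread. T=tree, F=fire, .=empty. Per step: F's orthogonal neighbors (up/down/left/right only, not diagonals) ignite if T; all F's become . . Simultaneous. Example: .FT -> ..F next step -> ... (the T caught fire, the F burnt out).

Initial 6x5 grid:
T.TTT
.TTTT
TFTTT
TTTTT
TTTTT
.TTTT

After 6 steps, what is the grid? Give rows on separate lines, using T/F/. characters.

Step 1: 4 trees catch fire, 1 burn out
  T.TTT
  .FTTT
  F.FTT
  TFTTT
  TTTTT
  .TTTT
Step 2: 5 trees catch fire, 4 burn out
  T.TTT
  ..FTT
  ...FT
  F.FTT
  TFTTT
  .TTTT
Step 3: 7 trees catch fire, 5 burn out
  T.FTT
  ...FT
  ....F
  ...FT
  F.FTT
  .FTTT
Step 4: 5 trees catch fire, 7 burn out
  T..FT
  ....F
  .....
  ....F
  ...FT
  ..FTT
Step 5: 3 trees catch fire, 5 burn out
  T...F
  .....
  .....
  .....
  ....F
  ...FT
Step 6: 1 trees catch fire, 3 burn out
  T....
  .....
  .....
  .....
  .....
  ....F

T....
.....
.....
.....
.....
....F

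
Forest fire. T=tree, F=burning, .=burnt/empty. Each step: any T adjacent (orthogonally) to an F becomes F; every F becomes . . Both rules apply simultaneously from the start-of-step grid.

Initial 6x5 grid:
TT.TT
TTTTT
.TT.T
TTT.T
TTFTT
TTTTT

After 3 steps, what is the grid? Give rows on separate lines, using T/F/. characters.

Step 1: 4 trees catch fire, 1 burn out
  TT.TT
  TTTTT
  .TT.T
  TTF.T
  TF.FT
  TTFTT
Step 2: 6 trees catch fire, 4 burn out
  TT.TT
  TTTTT
  .TF.T
  TF..T
  F...F
  TF.FT
Step 3: 6 trees catch fire, 6 burn out
  TT.TT
  TTFTT
  .F..T
  F...F
  .....
  F...F

TT.TT
TTFTT
.F..T
F...F
.....
F...F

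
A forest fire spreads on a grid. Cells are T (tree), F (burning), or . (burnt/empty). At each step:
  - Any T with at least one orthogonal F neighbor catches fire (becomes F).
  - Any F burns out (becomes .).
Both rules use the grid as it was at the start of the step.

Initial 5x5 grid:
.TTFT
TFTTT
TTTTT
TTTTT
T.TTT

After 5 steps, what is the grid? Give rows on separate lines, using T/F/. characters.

Step 1: 7 trees catch fire, 2 burn out
  .FF.F
  F.FFT
  TFTTT
  TTTTT
  T.TTT
Step 2: 5 trees catch fire, 7 burn out
  .....
  ....F
  F.FFT
  TFTTT
  T.TTT
Step 3: 4 trees catch fire, 5 burn out
  .....
  .....
  ....F
  F.FFT
  T.TTT
Step 4: 4 trees catch fire, 4 burn out
  .....
  .....
  .....
  ....F
  F.FFT
Step 5: 1 trees catch fire, 4 burn out
  .....
  .....
  .....
  .....
  ....F

.....
.....
.....
.....
....F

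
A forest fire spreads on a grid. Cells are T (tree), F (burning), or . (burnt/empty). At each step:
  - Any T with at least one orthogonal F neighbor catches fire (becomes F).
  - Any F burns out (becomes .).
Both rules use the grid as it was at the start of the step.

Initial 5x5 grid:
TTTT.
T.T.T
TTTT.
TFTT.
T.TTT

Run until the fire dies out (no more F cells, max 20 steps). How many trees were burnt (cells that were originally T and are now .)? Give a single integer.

Answer: 17

Derivation:
Step 1: +3 fires, +1 burnt (F count now 3)
Step 2: +5 fires, +3 burnt (F count now 5)
Step 3: +4 fires, +5 burnt (F count now 4)
Step 4: +3 fires, +4 burnt (F count now 3)
Step 5: +2 fires, +3 burnt (F count now 2)
Step 6: +0 fires, +2 burnt (F count now 0)
Fire out after step 6
Initially T: 18, now '.': 24
Total burnt (originally-T cells now '.'): 17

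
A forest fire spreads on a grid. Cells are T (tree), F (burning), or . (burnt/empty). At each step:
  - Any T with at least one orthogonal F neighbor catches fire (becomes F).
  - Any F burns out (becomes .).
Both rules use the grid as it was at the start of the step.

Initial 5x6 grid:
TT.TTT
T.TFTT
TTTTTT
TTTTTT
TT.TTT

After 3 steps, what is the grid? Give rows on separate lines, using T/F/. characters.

Step 1: 4 trees catch fire, 1 burn out
  TT.FTT
  T.F.FT
  TTTFTT
  TTTTTT
  TT.TTT
Step 2: 5 trees catch fire, 4 burn out
  TT..FT
  T....F
  TTF.FT
  TTTFTT
  TT.TTT
Step 3: 6 trees catch fire, 5 burn out
  TT...F
  T.....
  TF...F
  TTF.FT
  TT.FTT

TT...F
T.....
TF...F
TTF.FT
TT.FTT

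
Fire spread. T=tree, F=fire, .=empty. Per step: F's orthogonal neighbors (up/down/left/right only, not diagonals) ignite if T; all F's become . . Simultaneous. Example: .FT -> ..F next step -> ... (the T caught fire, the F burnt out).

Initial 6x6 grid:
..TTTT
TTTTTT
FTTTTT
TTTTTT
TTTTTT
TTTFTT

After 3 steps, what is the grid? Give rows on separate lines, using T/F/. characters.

Step 1: 6 trees catch fire, 2 burn out
  ..TTTT
  FTTTTT
  .FTTTT
  FTTTTT
  TTTFTT
  TTF.FT
Step 2: 9 trees catch fire, 6 burn out
  ..TTTT
  .FTTTT
  ..FTTT
  .FTFTT
  FTF.FT
  TF...F
Step 3: 7 trees catch fire, 9 burn out
  ..TTTT
  ..FTTT
  ...FTT
  ..F.FT
  .F...F
  F.....

..TTTT
..FTTT
...FTT
..F.FT
.F...F
F.....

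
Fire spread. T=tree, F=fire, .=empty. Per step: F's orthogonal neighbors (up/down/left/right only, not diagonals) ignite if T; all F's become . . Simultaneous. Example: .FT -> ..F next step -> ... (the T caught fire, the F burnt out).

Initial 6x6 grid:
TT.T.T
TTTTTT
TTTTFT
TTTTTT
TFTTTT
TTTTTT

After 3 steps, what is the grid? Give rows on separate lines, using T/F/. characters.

Step 1: 8 trees catch fire, 2 burn out
  TT.T.T
  TTTTFT
  TTTF.F
  TFTTFT
  F.FTTT
  TFTTTT
Step 2: 12 trees catch fire, 8 burn out
  TT.T.T
  TTTF.F
  TFF...
  F.FF.F
  ...FFT
  F.FTTT
Step 3: 8 trees catch fire, 12 burn out
  TT.F.F
  TFF...
  F.....
  ......
  .....F
  ...FFT

TT.F.F
TFF...
F.....
......
.....F
...FFT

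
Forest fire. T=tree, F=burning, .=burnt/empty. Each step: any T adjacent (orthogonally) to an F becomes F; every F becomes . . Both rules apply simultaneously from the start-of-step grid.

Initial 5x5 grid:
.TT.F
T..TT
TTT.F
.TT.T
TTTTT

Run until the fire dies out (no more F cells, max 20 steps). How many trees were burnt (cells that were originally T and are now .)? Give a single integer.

Step 1: +2 fires, +2 burnt (F count now 2)
Step 2: +2 fires, +2 burnt (F count now 2)
Step 3: +1 fires, +2 burnt (F count now 1)
Step 4: +1 fires, +1 burnt (F count now 1)
Step 5: +2 fires, +1 burnt (F count now 2)
Step 6: +3 fires, +2 burnt (F count now 3)
Step 7: +1 fires, +3 burnt (F count now 1)
Step 8: +1 fires, +1 burnt (F count now 1)
Step 9: +1 fires, +1 burnt (F count now 1)
Step 10: +0 fires, +1 burnt (F count now 0)
Fire out after step 10
Initially T: 16, now '.': 23
Total burnt (originally-T cells now '.'): 14

Answer: 14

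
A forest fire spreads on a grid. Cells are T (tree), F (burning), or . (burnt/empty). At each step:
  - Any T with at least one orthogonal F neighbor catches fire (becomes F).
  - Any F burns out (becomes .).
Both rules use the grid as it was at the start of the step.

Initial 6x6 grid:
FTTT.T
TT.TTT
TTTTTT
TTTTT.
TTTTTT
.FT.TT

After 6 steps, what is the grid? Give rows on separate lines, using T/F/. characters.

Step 1: 4 trees catch fire, 2 burn out
  .FTT.T
  FT.TTT
  TTTTTT
  TTTTT.
  TFTTTT
  ..F.TT
Step 2: 6 trees catch fire, 4 burn out
  ..FT.T
  .F.TTT
  FTTTTT
  TFTTT.
  F.FTTT
  ....TT
Step 3: 5 trees catch fire, 6 burn out
  ...F.T
  ...TTT
  .FTTTT
  F.FTT.
  ...FTT
  ....TT
Step 4: 4 trees catch fire, 5 burn out
  .....T
  ...FTT
  ..FTTT
  ...FT.
  ....FT
  ....TT
Step 5: 5 trees catch fire, 4 burn out
  .....T
  ....FT
  ...FTT
  ....F.
  .....F
  ....FT
Step 6: 3 trees catch fire, 5 burn out
  .....T
  .....F
  ....FT
  ......
  ......
  .....F

.....T
.....F
....FT
......
......
.....F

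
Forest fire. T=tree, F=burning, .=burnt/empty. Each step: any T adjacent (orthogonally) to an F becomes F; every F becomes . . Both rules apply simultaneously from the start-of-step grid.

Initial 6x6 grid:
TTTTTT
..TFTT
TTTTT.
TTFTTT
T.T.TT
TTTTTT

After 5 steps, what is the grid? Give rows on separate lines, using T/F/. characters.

Step 1: 8 trees catch fire, 2 burn out
  TTTFTT
  ..F.FT
  TTFFT.
  TF.FTT
  T.F.TT
  TTTTTT
Step 2: 8 trees catch fire, 8 burn out
  TTF.FT
  .....F
  TF..F.
  F...FT
  T...TT
  TTFTTT
Step 3: 8 trees catch fire, 8 burn out
  TF...F
  ......
  F.....
  .....F
  F...FT
  TF.FTT
Step 4: 4 trees catch fire, 8 burn out
  F.....
  ......
  ......
  ......
  .....F
  F...FT
Step 5: 1 trees catch fire, 4 burn out
  ......
  ......
  ......
  ......
  ......
  .....F

......
......
......
......
......
.....F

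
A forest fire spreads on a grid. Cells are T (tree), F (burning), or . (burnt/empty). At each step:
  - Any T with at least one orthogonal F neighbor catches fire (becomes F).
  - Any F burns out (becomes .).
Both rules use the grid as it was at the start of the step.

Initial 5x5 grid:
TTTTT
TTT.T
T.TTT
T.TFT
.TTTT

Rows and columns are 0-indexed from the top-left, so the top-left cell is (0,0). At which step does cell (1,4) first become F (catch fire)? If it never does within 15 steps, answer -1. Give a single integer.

Step 1: cell (1,4)='T' (+4 fires, +1 burnt)
Step 2: cell (1,4)='T' (+4 fires, +4 burnt)
Step 3: cell (1,4)='F' (+3 fires, +4 burnt)
  -> target ignites at step 3
Step 4: cell (1,4)='.' (+3 fires, +3 burnt)
Step 5: cell (1,4)='.' (+3 fires, +3 burnt)
Step 6: cell (1,4)='.' (+2 fires, +3 burnt)
Step 7: cell (1,4)='.' (+1 fires, +2 burnt)
Step 8: cell (1,4)='.' (+0 fires, +1 burnt)
  fire out at step 8

3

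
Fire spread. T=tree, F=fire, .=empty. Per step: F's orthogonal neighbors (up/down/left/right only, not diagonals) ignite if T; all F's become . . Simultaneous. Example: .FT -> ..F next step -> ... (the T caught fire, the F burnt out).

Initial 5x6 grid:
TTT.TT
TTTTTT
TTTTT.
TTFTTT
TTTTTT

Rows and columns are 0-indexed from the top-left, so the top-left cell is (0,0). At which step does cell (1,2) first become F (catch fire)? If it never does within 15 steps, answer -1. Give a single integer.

Step 1: cell (1,2)='T' (+4 fires, +1 burnt)
Step 2: cell (1,2)='F' (+7 fires, +4 burnt)
  -> target ignites at step 2
Step 3: cell (1,2)='.' (+8 fires, +7 burnt)
Step 4: cell (1,2)='.' (+4 fires, +8 burnt)
Step 5: cell (1,2)='.' (+3 fires, +4 burnt)
Step 6: cell (1,2)='.' (+1 fires, +3 burnt)
Step 7: cell (1,2)='.' (+0 fires, +1 burnt)
  fire out at step 7

2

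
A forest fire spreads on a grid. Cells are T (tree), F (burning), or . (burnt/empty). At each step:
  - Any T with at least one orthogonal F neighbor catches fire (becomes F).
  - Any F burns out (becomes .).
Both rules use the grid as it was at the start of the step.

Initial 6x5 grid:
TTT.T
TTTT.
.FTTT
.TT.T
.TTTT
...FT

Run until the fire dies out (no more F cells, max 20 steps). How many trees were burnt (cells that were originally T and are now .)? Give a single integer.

Step 1: +5 fires, +2 burnt (F count now 5)
Step 2: +8 fires, +5 burnt (F count now 8)
Step 3: +5 fires, +8 burnt (F count now 5)
Step 4: +0 fires, +5 burnt (F count now 0)
Fire out after step 4
Initially T: 19, now '.': 29
Total burnt (originally-T cells now '.'): 18

Answer: 18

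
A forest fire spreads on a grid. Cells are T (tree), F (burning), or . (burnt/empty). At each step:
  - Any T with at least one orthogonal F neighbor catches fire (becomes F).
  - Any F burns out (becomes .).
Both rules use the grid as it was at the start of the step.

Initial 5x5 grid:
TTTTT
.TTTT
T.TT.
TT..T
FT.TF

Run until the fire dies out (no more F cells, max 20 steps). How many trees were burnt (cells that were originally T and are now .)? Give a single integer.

Answer: 6

Derivation:
Step 1: +4 fires, +2 burnt (F count now 4)
Step 2: +2 fires, +4 burnt (F count now 2)
Step 3: +0 fires, +2 burnt (F count now 0)
Fire out after step 3
Initially T: 17, now '.': 14
Total burnt (originally-T cells now '.'): 6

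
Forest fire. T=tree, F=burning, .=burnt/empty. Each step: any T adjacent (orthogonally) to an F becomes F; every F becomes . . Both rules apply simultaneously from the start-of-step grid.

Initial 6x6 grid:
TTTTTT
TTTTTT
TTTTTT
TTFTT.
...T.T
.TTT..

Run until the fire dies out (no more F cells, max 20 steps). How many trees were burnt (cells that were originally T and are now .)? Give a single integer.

Step 1: +3 fires, +1 burnt (F count now 3)
Step 2: +6 fires, +3 burnt (F count now 6)
Step 3: +6 fires, +6 burnt (F count now 6)
Step 4: +6 fires, +6 burnt (F count now 6)
Step 5: +4 fires, +6 burnt (F count now 4)
Step 6: +1 fires, +4 burnt (F count now 1)
Step 7: +0 fires, +1 burnt (F count now 0)
Fire out after step 7
Initially T: 27, now '.': 35
Total burnt (originally-T cells now '.'): 26

Answer: 26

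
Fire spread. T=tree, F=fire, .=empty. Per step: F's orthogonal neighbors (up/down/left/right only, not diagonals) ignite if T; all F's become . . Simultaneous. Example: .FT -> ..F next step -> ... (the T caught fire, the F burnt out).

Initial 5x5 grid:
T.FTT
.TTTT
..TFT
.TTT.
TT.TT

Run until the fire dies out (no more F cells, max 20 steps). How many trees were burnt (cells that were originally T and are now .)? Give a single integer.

Step 1: +6 fires, +2 burnt (F count now 6)
Step 2: +5 fires, +6 burnt (F count now 5)
Step 3: +2 fires, +5 burnt (F count now 2)
Step 4: +1 fires, +2 burnt (F count now 1)
Step 5: +1 fires, +1 burnt (F count now 1)
Step 6: +0 fires, +1 burnt (F count now 0)
Fire out after step 6
Initially T: 16, now '.': 24
Total burnt (originally-T cells now '.'): 15

Answer: 15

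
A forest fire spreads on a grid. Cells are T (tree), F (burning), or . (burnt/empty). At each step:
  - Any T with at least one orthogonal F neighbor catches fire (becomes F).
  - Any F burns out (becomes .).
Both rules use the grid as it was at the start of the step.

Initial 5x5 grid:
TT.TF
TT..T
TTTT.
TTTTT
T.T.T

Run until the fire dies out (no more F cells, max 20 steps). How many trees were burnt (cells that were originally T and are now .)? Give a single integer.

Answer: 2

Derivation:
Step 1: +2 fires, +1 burnt (F count now 2)
Step 2: +0 fires, +2 burnt (F count now 0)
Fire out after step 2
Initially T: 18, now '.': 9
Total burnt (originally-T cells now '.'): 2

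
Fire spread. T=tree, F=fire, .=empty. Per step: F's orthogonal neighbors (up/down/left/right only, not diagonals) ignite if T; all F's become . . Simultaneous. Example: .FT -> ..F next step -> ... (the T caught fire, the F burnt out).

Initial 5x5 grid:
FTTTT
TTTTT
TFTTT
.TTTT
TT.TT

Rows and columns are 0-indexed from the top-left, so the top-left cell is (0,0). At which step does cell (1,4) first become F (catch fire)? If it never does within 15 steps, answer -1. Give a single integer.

Step 1: cell (1,4)='T' (+6 fires, +2 burnt)
Step 2: cell (1,4)='T' (+5 fires, +6 burnt)
Step 3: cell (1,4)='T' (+5 fires, +5 burnt)
Step 4: cell (1,4)='F' (+4 fires, +5 burnt)
  -> target ignites at step 4
Step 5: cell (1,4)='.' (+1 fires, +4 burnt)
Step 6: cell (1,4)='.' (+0 fires, +1 burnt)
  fire out at step 6

4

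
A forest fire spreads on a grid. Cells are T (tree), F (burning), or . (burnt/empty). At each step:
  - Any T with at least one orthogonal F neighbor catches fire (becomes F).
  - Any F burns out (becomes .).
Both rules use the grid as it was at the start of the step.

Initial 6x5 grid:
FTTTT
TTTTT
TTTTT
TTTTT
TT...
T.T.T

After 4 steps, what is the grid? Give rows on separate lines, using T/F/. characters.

Step 1: 2 trees catch fire, 1 burn out
  .FTTT
  FTTTT
  TTTTT
  TTTTT
  TT...
  T.T.T
Step 2: 3 trees catch fire, 2 burn out
  ..FTT
  .FTTT
  FTTTT
  TTTTT
  TT...
  T.T.T
Step 3: 4 trees catch fire, 3 burn out
  ...FT
  ..FTT
  .FTTT
  FTTTT
  TT...
  T.T.T
Step 4: 5 trees catch fire, 4 burn out
  ....F
  ...FT
  ..FTT
  .FTTT
  FT...
  T.T.T

....F
...FT
..FTT
.FTTT
FT...
T.T.T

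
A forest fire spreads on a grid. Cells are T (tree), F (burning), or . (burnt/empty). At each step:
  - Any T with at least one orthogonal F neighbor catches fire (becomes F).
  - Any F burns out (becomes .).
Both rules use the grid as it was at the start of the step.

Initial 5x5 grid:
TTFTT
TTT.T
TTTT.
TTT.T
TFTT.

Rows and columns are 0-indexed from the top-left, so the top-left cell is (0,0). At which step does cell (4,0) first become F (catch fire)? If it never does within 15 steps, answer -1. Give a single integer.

Step 1: cell (4,0)='F' (+6 fires, +2 burnt)
  -> target ignites at step 1
Step 2: cell (4,0)='.' (+8 fires, +6 burnt)
Step 3: cell (4,0)='.' (+4 fires, +8 burnt)
Step 4: cell (4,0)='.' (+0 fires, +4 burnt)
  fire out at step 4

1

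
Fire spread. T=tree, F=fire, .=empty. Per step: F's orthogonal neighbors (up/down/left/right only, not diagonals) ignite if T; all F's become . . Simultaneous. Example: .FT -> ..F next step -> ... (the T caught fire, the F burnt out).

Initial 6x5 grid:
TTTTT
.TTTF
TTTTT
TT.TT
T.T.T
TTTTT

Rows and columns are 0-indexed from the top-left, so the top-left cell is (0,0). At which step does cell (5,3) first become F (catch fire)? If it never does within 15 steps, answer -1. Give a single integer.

Step 1: cell (5,3)='T' (+3 fires, +1 burnt)
Step 2: cell (5,3)='T' (+4 fires, +3 burnt)
Step 3: cell (5,3)='T' (+5 fires, +4 burnt)
Step 4: cell (5,3)='T' (+3 fires, +5 burnt)
Step 5: cell (5,3)='F' (+4 fires, +3 burnt)
  -> target ignites at step 5
Step 6: cell (5,3)='.' (+2 fires, +4 burnt)
Step 7: cell (5,3)='.' (+3 fires, +2 burnt)
Step 8: cell (5,3)='.' (+1 fires, +3 burnt)
Step 9: cell (5,3)='.' (+0 fires, +1 burnt)
  fire out at step 9

5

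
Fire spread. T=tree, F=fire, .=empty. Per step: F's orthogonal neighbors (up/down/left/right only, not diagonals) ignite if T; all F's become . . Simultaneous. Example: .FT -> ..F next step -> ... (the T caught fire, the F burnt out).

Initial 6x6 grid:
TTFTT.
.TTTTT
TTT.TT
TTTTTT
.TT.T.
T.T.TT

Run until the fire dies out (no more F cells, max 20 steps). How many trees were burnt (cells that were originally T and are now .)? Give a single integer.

Step 1: +3 fires, +1 burnt (F count now 3)
Step 2: +5 fires, +3 burnt (F count now 5)
Step 3: +3 fires, +5 burnt (F count now 3)
Step 4: +6 fires, +3 burnt (F count now 6)
Step 5: +5 fires, +6 burnt (F count now 5)
Step 6: +2 fires, +5 burnt (F count now 2)
Step 7: +1 fires, +2 burnt (F count now 1)
Step 8: +1 fires, +1 burnt (F count now 1)
Step 9: +0 fires, +1 burnt (F count now 0)
Fire out after step 9
Initially T: 27, now '.': 35
Total burnt (originally-T cells now '.'): 26

Answer: 26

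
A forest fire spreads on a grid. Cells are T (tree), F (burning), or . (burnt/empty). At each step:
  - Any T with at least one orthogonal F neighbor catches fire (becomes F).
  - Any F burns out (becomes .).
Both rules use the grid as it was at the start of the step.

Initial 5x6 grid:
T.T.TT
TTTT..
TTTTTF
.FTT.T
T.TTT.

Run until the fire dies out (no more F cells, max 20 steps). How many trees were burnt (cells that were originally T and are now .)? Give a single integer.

Step 1: +4 fires, +2 burnt (F count now 4)
Step 2: +6 fires, +4 burnt (F count now 6)
Step 3: +4 fires, +6 burnt (F count now 4)
Step 4: +3 fires, +4 burnt (F count now 3)
Step 5: +0 fires, +3 burnt (F count now 0)
Fire out after step 5
Initially T: 20, now '.': 27
Total burnt (originally-T cells now '.'): 17

Answer: 17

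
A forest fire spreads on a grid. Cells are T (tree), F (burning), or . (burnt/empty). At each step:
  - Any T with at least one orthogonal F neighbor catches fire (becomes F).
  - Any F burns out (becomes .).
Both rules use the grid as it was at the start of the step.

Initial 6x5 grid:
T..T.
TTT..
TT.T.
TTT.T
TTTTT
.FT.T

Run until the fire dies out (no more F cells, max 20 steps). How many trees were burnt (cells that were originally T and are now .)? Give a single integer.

Step 1: +2 fires, +1 burnt (F count now 2)
Step 2: +3 fires, +2 burnt (F count now 3)
Step 3: +4 fires, +3 burnt (F count now 4)
Step 4: +3 fires, +4 burnt (F count now 3)
Step 5: +4 fires, +3 burnt (F count now 4)
Step 6: +1 fires, +4 burnt (F count now 1)
Step 7: +0 fires, +1 burnt (F count now 0)
Fire out after step 7
Initially T: 19, now '.': 28
Total burnt (originally-T cells now '.'): 17

Answer: 17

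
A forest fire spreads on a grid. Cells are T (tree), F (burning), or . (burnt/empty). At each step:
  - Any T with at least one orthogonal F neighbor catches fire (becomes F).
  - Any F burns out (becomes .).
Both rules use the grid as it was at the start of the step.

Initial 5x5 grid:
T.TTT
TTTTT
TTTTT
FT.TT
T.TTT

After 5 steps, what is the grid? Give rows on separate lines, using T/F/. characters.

Step 1: 3 trees catch fire, 1 burn out
  T.TTT
  TTTTT
  FTTTT
  .F.TT
  F.TTT
Step 2: 2 trees catch fire, 3 burn out
  T.TTT
  FTTTT
  .FTTT
  ...TT
  ..TTT
Step 3: 3 trees catch fire, 2 burn out
  F.TTT
  .FTTT
  ..FTT
  ...TT
  ..TTT
Step 4: 2 trees catch fire, 3 burn out
  ..TTT
  ..FTT
  ...FT
  ...TT
  ..TTT
Step 5: 4 trees catch fire, 2 burn out
  ..FTT
  ...FT
  ....F
  ...FT
  ..TTT

..FTT
...FT
....F
...FT
..TTT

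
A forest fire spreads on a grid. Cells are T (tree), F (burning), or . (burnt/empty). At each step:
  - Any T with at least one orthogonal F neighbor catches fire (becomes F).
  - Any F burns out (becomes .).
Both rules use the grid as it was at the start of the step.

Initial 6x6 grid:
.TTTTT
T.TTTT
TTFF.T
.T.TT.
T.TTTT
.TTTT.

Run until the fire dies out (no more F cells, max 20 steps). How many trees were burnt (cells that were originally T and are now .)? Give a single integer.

Answer: 24

Derivation:
Step 1: +4 fires, +2 burnt (F count now 4)
Step 2: +7 fires, +4 burnt (F count now 7)
Step 3: +7 fires, +7 burnt (F count now 7)
Step 4: +5 fires, +7 burnt (F count now 5)
Step 5: +1 fires, +5 burnt (F count now 1)
Step 6: +0 fires, +1 burnt (F count now 0)
Fire out after step 6
Initially T: 25, now '.': 35
Total burnt (originally-T cells now '.'): 24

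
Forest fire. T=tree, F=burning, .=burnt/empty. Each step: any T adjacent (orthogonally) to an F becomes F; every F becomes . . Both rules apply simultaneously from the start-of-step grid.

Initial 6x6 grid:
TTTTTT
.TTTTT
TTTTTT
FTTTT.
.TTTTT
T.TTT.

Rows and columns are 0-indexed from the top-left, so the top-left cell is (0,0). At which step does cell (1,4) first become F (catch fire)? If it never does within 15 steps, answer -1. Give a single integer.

Step 1: cell (1,4)='T' (+2 fires, +1 burnt)
Step 2: cell (1,4)='T' (+3 fires, +2 burnt)
Step 3: cell (1,4)='T' (+4 fires, +3 burnt)
Step 4: cell (1,4)='T' (+6 fires, +4 burnt)
Step 5: cell (1,4)='T' (+6 fires, +6 burnt)
Step 6: cell (1,4)='F' (+5 fires, +6 burnt)
  -> target ignites at step 6
Step 7: cell (1,4)='.' (+2 fires, +5 burnt)
Step 8: cell (1,4)='.' (+1 fires, +2 burnt)
Step 9: cell (1,4)='.' (+0 fires, +1 burnt)
  fire out at step 9

6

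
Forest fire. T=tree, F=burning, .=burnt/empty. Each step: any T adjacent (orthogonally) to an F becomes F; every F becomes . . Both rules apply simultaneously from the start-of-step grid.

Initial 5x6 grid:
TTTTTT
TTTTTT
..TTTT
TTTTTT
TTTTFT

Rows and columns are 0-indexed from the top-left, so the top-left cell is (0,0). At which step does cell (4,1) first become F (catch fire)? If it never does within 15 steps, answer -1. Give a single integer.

Step 1: cell (4,1)='T' (+3 fires, +1 burnt)
Step 2: cell (4,1)='T' (+4 fires, +3 burnt)
Step 3: cell (4,1)='F' (+5 fires, +4 burnt)
  -> target ignites at step 3
Step 4: cell (4,1)='.' (+6 fires, +5 burnt)
Step 5: cell (4,1)='.' (+4 fires, +6 burnt)
Step 6: cell (4,1)='.' (+2 fires, +4 burnt)
Step 7: cell (4,1)='.' (+2 fires, +2 burnt)
Step 8: cell (4,1)='.' (+1 fires, +2 burnt)
Step 9: cell (4,1)='.' (+0 fires, +1 burnt)
  fire out at step 9

3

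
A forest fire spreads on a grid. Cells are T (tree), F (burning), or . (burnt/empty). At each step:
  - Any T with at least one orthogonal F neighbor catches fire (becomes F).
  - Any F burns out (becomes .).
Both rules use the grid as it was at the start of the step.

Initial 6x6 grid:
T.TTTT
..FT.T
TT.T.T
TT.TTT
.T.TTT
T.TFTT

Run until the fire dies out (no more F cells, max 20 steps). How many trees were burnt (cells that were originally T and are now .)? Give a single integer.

Step 1: +5 fires, +2 burnt (F count now 5)
Step 2: +5 fires, +5 burnt (F count now 5)
Step 3: +3 fires, +5 burnt (F count now 3)
Step 4: +2 fires, +3 burnt (F count now 2)
Step 5: +2 fires, +2 burnt (F count now 2)
Step 6: +0 fires, +2 burnt (F count now 0)
Fire out after step 6
Initially T: 24, now '.': 29
Total burnt (originally-T cells now '.'): 17

Answer: 17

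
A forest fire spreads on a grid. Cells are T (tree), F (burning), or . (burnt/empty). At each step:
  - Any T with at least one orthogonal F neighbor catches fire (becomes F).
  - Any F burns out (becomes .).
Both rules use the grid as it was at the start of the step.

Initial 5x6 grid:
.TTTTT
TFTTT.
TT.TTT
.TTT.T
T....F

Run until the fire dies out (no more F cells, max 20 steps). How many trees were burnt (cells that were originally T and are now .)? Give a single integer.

Step 1: +5 fires, +2 burnt (F count now 5)
Step 2: +5 fires, +5 burnt (F count now 5)
Step 3: +5 fires, +5 burnt (F count now 5)
Step 4: +2 fires, +5 burnt (F count now 2)
Step 5: +1 fires, +2 burnt (F count now 1)
Step 6: +0 fires, +1 burnt (F count now 0)
Fire out after step 6
Initially T: 19, now '.': 29
Total burnt (originally-T cells now '.'): 18

Answer: 18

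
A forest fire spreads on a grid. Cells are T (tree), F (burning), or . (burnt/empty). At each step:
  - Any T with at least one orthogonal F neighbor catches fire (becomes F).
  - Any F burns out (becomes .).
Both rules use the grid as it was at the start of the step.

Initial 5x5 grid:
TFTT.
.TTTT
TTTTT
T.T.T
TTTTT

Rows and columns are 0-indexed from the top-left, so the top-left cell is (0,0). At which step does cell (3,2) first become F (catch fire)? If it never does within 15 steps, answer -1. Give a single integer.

Step 1: cell (3,2)='T' (+3 fires, +1 burnt)
Step 2: cell (3,2)='T' (+3 fires, +3 burnt)
Step 3: cell (3,2)='T' (+3 fires, +3 burnt)
Step 4: cell (3,2)='F' (+4 fires, +3 burnt)
  -> target ignites at step 4
Step 5: cell (3,2)='.' (+3 fires, +4 burnt)
Step 6: cell (3,2)='.' (+3 fires, +3 burnt)
Step 7: cell (3,2)='.' (+1 fires, +3 burnt)
Step 8: cell (3,2)='.' (+0 fires, +1 burnt)
  fire out at step 8

4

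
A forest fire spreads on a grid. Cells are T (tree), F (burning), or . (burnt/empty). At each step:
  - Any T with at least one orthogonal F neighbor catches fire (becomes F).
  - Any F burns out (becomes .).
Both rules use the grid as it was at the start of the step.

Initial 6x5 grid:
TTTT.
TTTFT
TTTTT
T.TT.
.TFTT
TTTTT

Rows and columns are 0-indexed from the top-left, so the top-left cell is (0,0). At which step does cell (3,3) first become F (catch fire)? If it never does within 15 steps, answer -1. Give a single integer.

Step 1: cell (3,3)='T' (+8 fires, +2 burnt)
Step 2: cell (3,3)='F' (+8 fires, +8 burnt)
  -> target ignites at step 2
Step 3: cell (3,3)='.' (+5 fires, +8 burnt)
Step 4: cell (3,3)='.' (+2 fires, +5 burnt)
Step 5: cell (3,3)='.' (+1 fires, +2 burnt)
Step 6: cell (3,3)='.' (+0 fires, +1 burnt)
  fire out at step 6

2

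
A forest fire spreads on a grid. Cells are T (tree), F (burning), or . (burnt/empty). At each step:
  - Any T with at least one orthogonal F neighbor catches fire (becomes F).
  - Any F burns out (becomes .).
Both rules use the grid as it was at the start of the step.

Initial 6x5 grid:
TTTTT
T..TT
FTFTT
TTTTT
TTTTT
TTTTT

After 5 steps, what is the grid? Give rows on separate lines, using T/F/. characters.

Step 1: 5 trees catch fire, 2 burn out
  TTTTT
  F..TT
  .F.FT
  FTFTT
  TTTTT
  TTTTT
Step 2: 7 trees catch fire, 5 burn out
  FTTTT
  ...FT
  ....F
  .F.FT
  FTFTT
  TTTTT
Step 3: 8 trees catch fire, 7 burn out
  .FTFT
  ....F
  .....
  ....F
  .F.FT
  FTFTT
Step 4: 5 trees catch fire, 8 burn out
  ..F.F
  .....
  .....
  .....
  ....F
  .F.FT
Step 5: 1 trees catch fire, 5 burn out
  .....
  .....
  .....
  .....
  .....
  ....F

.....
.....
.....
.....
.....
....F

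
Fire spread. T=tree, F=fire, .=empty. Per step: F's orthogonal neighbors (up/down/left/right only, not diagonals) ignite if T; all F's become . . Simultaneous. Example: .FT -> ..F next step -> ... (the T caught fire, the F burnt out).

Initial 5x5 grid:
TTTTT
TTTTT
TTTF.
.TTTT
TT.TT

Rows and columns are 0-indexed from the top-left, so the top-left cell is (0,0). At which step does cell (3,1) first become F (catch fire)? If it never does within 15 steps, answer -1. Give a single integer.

Step 1: cell (3,1)='T' (+3 fires, +1 burnt)
Step 2: cell (3,1)='T' (+7 fires, +3 burnt)
Step 3: cell (3,1)='F' (+6 fires, +7 burnt)
  -> target ignites at step 3
Step 4: cell (3,1)='.' (+3 fires, +6 burnt)
Step 5: cell (3,1)='.' (+2 fires, +3 burnt)
Step 6: cell (3,1)='.' (+0 fires, +2 burnt)
  fire out at step 6

3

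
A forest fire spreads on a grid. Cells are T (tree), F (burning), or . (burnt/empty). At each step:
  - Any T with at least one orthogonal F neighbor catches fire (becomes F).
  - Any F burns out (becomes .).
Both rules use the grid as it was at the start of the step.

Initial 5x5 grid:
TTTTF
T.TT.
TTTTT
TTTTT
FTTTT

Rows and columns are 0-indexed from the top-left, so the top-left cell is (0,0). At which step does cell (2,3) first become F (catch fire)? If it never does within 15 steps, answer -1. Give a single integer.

Step 1: cell (2,3)='T' (+3 fires, +2 burnt)
Step 2: cell (2,3)='T' (+5 fires, +3 burnt)
Step 3: cell (2,3)='F' (+7 fires, +5 burnt)
  -> target ignites at step 3
Step 4: cell (2,3)='.' (+5 fires, +7 burnt)
Step 5: cell (2,3)='.' (+1 fires, +5 burnt)
Step 6: cell (2,3)='.' (+0 fires, +1 burnt)
  fire out at step 6

3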